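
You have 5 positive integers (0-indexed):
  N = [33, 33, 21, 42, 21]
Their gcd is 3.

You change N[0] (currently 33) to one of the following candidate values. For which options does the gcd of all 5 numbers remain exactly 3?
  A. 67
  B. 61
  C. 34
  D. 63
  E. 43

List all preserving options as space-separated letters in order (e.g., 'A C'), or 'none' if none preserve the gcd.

Old gcd = 3; gcd of others (without N[0]) = 3
New gcd for candidate v: gcd(3, v). Preserves old gcd iff gcd(3, v) = 3.
  Option A: v=67, gcd(3,67)=1 -> changes
  Option B: v=61, gcd(3,61)=1 -> changes
  Option C: v=34, gcd(3,34)=1 -> changes
  Option D: v=63, gcd(3,63)=3 -> preserves
  Option E: v=43, gcd(3,43)=1 -> changes

Answer: D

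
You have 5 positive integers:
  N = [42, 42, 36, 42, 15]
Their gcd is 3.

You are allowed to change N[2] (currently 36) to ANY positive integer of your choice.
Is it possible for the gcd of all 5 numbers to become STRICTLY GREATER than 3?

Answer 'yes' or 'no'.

Current gcd = 3
gcd of all OTHER numbers (without N[2]=36): gcd([42, 42, 42, 15]) = 3
The new gcd after any change is gcd(3, new_value).
This can be at most 3.
Since 3 = old gcd 3, the gcd can only stay the same or decrease.

Answer: no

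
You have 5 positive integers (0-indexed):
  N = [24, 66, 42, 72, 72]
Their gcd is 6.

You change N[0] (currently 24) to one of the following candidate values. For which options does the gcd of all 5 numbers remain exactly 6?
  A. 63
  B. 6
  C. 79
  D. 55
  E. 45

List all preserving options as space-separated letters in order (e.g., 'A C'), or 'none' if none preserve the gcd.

Answer: B

Derivation:
Old gcd = 6; gcd of others (without N[0]) = 6
New gcd for candidate v: gcd(6, v). Preserves old gcd iff gcd(6, v) = 6.
  Option A: v=63, gcd(6,63)=3 -> changes
  Option B: v=6, gcd(6,6)=6 -> preserves
  Option C: v=79, gcd(6,79)=1 -> changes
  Option D: v=55, gcd(6,55)=1 -> changes
  Option E: v=45, gcd(6,45)=3 -> changes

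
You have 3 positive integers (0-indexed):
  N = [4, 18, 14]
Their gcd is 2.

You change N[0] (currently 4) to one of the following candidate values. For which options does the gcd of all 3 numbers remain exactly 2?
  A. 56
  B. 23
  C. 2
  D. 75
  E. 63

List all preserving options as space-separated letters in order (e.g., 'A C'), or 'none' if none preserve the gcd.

Old gcd = 2; gcd of others (without N[0]) = 2
New gcd for candidate v: gcd(2, v). Preserves old gcd iff gcd(2, v) = 2.
  Option A: v=56, gcd(2,56)=2 -> preserves
  Option B: v=23, gcd(2,23)=1 -> changes
  Option C: v=2, gcd(2,2)=2 -> preserves
  Option D: v=75, gcd(2,75)=1 -> changes
  Option E: v=63, gcd(2,63)=1 -> changes

Answer: A C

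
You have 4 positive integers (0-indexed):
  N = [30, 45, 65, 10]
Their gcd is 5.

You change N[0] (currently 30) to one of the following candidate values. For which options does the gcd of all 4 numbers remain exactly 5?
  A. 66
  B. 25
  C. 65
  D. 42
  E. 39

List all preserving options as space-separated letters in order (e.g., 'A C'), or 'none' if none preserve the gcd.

Answer: B C

Derivation:
Old gcd = 5; gcd of others (without N[0]) = 5
New gcd for candidate v: gcd(5, v). Preserves old gcd iff gcd(5, v) = 5.
  Option A: v=66, gcd(5,66)=1 -> changes
  Option B: v=25, gcd(5,25)=5 -> preserves
  Option C: v=65, gcd(5,65)=5 -> preserves
  Option D: v=42, gcd(5,42)=1 -> changes
  Option E: v=39, gcd(5,39)=1 -> changes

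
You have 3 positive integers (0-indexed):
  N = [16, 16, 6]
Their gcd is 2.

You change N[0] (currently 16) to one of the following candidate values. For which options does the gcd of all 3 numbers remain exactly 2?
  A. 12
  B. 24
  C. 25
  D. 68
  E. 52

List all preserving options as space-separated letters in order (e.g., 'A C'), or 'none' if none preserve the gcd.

Old gcd = 2; gcd of others (without N[0]) = 2
New gcd for candidate v: gcd(2, v). Preserves old gcd iff gcd(2, v) = 2.
  Option A: v=12, gcd(2,12)=2 -> preserves
  Option B: v=24, gcd(2,24)=2 -> preserves
  Option C: v=25, gcd(2,25)=1 -> changes
  Option D: v=68, gcd(2,68)=2 -> preserves
  Option E: v=52, gcd(2,52)=2 -> preserves

Answer: A B D E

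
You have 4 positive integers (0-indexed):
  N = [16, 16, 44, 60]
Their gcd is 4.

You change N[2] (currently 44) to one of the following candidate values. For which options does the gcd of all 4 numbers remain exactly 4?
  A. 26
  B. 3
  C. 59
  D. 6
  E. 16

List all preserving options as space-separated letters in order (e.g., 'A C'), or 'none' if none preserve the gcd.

Answer: E

Derivation:
Old gcd = 4; gcd of others (without N[2]) = 4
New gcd for candidate v: gcd(4, v). Preserves old gcd iff gcd(4, v) = 4.
  Option A: v=26, gcd(4,26)=2 -> changes
  Option B: v=3, gcd(4,3)=1 -> changes
  Option C: v=59, gcd(4,59)=1 -> changes
  Option D: v=6, gcd(4,6)=2 -> changes
  Option E: v=16, gcd(4,16)=4 -> preserves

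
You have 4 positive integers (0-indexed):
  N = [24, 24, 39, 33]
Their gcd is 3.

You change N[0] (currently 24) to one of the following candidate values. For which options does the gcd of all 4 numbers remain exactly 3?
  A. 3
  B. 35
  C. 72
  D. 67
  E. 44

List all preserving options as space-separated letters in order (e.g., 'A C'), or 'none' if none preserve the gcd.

Answer: A C

Derivation:
Old gcd = 3; gcd of others (without N[0]) = 3
New gcd for candidate v: gcd(3, v). Preserves old gcd iff gcd(3, v) = 3.
  Option A: v=3, gcd(3,3)=3 -> preserves
  Option B: v=35, gcd(3,35)=1 -> changes
  Option C: v=72, gcd(3,72)=3 -> preserves
  Option D: v=67, gcd(3,67)=1 -> changes
  Option E: v=44, gcd(3,44)=1 -> changes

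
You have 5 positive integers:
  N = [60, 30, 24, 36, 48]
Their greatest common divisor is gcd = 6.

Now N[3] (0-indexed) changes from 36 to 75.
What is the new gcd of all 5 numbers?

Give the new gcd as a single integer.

Numbers: [60, 30, 24, 36, 48], gcd = 6
Change: index 3, 36 -> 75
gcd of the OTHER numbers (without index 3): gcd([60, 30, 24, 48]) = 6
New gcd = gcd(g_others, new_val) = gcd(6, 75) = 3

Answer: 3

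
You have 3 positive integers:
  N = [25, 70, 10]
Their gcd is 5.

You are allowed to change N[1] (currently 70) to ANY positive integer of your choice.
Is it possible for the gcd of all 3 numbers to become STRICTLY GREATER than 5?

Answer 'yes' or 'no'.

Current gcd = 5
gcd of all OTHER numbers (without N[1]=70): gcd([25, 10]) = 5
The new gcd after any change is gcd(5, new_value).
This can be at most 5.
Since 5 = old gcd 5, the gcd can only stay the same or decrease.

Answer: no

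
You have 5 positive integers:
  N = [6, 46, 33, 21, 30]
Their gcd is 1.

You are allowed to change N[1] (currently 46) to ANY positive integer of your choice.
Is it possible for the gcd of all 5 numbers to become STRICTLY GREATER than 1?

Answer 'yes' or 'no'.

Answer: yes

Derivation:
Current gcd = 1
gcd of all OTHER numbers (without N[1]=46): gcd([6, 33, 21, 30]) = 3
The new gcd after any change is gcd(3, new_value).
This can be at most 3.
Since 3 > old gcd 1, the gcd CAN increase (e.g., set N[1] = 3).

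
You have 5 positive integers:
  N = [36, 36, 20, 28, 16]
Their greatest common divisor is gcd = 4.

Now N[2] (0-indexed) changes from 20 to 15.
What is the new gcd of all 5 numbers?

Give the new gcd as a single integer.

Answer: 1

Derivation:
Numbers: [36, 36, 20, 28, 16], gcd = 4
Change: index 2, 20 -> 15
gcd of the OTHER numbers (without index 2): gcd([36, 36, 28, 16]) = 4
New gcd = gcd(g_others, new_val) = gcd(4, 15) = 1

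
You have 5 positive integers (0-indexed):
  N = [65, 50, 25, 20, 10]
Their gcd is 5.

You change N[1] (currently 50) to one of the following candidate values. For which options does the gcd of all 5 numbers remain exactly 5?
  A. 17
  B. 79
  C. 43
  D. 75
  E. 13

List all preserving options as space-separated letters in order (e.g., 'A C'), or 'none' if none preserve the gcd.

Old gcd = 5; gcd of others (without N[1]) = 5
New gcd for candidate v: gcd(5, v). Preserves old gcd iff gcd(5, v) = 5.
  Option A: v=17, gcd(5,17)=1 -> changes
  Option B: v=79, gcd(5,79)=1 -> changes
  Option C: v=43, gcd(5,43)=1 -> changes
  Option D: v=75, gcd(5,75)=5 -> preserves
  Option E: v=13, gcd(5,13)=1 -> changes

Answer: D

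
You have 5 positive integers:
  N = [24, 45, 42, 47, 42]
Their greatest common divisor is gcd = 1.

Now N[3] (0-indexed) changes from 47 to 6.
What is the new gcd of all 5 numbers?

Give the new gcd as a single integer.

Answer: 3

Derivation:
Numbers: [24, 45, 42, 47, 42], gcd = 1
Change: index 3, 47 -> 6
gcd of the OTHER numbers (without index 3): gcd([24, 45, 42, 42]) = 3
New gcd = gcd(g_others, new_val) = gcd(3, 6) = 3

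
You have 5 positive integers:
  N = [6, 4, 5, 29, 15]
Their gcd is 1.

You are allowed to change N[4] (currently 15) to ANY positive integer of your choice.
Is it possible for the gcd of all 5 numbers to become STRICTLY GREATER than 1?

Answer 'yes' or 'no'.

Answer: no

Derivation:
Current gcd = 1
gcd of all OTHER numbers (without N[4]=15): gcd([6, 4, 5, 29]) = 1
The new gcd after any change is gcd(1, new_value).
This can be at most 1.
Since 1 = old gcd 1, the gcd can only stay the same or decrease.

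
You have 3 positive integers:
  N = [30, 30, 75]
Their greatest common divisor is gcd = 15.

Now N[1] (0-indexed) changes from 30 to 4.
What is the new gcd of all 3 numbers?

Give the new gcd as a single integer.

Numbers: [30, 30, 75], gcd = 15
Change: index 1, 30 -> 4
gcd of the OTHER numbers (without index 1): gcd([30, 75]) = 15
New gcd = gcd(g_others, new_val) = gcd(15, 4) = 1

Answer: 1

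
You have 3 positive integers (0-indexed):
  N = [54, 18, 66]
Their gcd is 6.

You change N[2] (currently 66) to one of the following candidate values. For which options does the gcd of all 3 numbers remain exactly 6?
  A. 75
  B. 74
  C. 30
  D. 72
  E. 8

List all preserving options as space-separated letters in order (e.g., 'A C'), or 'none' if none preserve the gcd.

Answer: C

Derivation:
Old gcd = 6; gcd of others (without N[2]) = 18
New gcd for candidate v: gcd(18, v). Preserves old gcd iff gcd(18, v) = 6.
  Option A: v=75, gcd(18,75)=3 -> changes
  Option B: v=74, gcd(18,74)=2 -> changes
  Option C: v=30, gcd(18,30)=6 -> preserves
  Option D: v=72, gcd(18,72)=18 -> changes
  Option E: v=8, gcd(18,8)=2 -> changes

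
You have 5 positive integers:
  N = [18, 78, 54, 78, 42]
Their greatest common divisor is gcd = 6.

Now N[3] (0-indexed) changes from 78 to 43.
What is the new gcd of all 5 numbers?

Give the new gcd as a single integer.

Answer: 1

Derivation:
Numbers: [18, 78, 54, 78, 42], gcd = 6
Change: index 3, 78 -> 43
gcd of the OTHER numbers (without index 3): gcd([18, 78, 54, 42]) = 6
New gcd = gcd(g_others, new_val) = gcd(6, 43) = 1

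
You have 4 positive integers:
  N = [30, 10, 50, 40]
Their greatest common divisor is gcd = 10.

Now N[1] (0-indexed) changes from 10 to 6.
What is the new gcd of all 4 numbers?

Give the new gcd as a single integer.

Numbers: [30, 10, 50, 40], gcd = 10
Change: index 1, 10 -> 6
gcd of the OTHER numbers (without index 1): gcd([30, 50, 40]) = 10
New gcd = gcd(g_others, new_val) = gcd(10, 6) = 2

Answer: 2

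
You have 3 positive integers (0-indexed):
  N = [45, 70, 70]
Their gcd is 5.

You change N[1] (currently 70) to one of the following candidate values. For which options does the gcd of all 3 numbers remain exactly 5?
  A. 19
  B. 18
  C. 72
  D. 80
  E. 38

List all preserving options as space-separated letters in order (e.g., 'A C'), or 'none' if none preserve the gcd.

Old gcd = 5; gcd of others (without N[1]) = 5
New gcd for candidate v: gcd(5, v). Preserves old gcd iff gcd(5, v) = 5.
  Option A: v=19, gcd(5,19)=1 -> changes
  Option B: v=18, gcd(5,18)=1 -> changes
  Option C: v=72, gcd(5,72)=1 -> changes
  Option D: v=80, gcd(5,80)=5 -> preserves
  Option E: v=38, gcd(5,38)=1 -> changes

Answer: D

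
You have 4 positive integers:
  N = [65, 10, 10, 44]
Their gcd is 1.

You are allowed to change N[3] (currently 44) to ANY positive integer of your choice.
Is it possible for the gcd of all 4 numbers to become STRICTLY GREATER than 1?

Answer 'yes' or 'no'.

Current gcd = 1
gcd of all OTHER numbers (without N[3]=44): gcd([65, 10, 10]) = 5
The new gcd after any change is gcd(5, new_value).
This can be at most 5.
Since 5 > old gcd 1, the gcd CAN increase (e.g., set N[3] = 5).

Answer: yes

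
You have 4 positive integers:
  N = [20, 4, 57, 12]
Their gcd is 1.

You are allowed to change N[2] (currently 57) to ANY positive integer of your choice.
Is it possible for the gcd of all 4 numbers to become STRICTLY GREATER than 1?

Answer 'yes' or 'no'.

Answer: yes

Derivation:
Current gcd = 1
gcd of all OTHER numbers (without N[2]=57): gcd([20, 4, 12]) = 4
The new gcd after any change is gcd(4, new_value).
This can be at most 4.
Since 4 > old gcd 1, the gcd CAN increase (e.g., set N[2] = 4).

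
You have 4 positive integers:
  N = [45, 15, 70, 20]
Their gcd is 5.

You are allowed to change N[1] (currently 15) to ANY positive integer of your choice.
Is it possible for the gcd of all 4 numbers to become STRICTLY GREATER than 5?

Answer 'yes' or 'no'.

Answer: no

Derivation:
Current gcd = 5
gcd of all OTHER numbers (without N[1]=15): gcd([45, 70, 20]) = 5
The new gcd after any change is gcd(5, new_value).
This can be at most 5.
Since 5 = old gcd 5, the gcd can only stay the same or decrease.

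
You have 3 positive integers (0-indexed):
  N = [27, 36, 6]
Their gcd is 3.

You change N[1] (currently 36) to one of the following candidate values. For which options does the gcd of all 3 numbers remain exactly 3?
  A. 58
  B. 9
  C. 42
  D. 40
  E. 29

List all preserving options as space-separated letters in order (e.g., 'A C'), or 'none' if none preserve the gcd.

Old gcd = 3; gcd of others (without N[1]) = 3
New gcd for candidate v: gcd(3, v). Preserves old gcd iff gcd(3, v) = 3.
  Option A: v=58, gcd(3,58)=1 -> changes
  Option B: v=9, gcd(3,9)=3 -> preserves
  Option C: v=42, gcd(3,42)=3 -> preserves
  Option D: v=40, gcd(3,40)=1 -> changes
  Option E: v=29, gcd(3,29)=1 -> changes

Answer: B C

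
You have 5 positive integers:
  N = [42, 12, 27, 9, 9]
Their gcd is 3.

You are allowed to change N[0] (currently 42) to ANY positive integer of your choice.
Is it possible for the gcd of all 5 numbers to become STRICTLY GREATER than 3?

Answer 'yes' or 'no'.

Current gcd = 3
gcd of all OTHER numbers (without N[0]=42): gcd([12, 27, 9, 9]) = 3
The new gcd after any change is gcd(3, new_value).
This can be at most 3.
Since 3 = old gcd 3, the gcd can only stay the same or decrease.

Answer: no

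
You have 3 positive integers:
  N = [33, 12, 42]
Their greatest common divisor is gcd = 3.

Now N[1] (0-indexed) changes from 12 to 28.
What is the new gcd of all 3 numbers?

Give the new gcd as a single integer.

Numbers: [33, 12, 42], gcd = 3
Change: index 1, 12 -> 28
gcd of the OTHER numbers (without index 1): gcd([33, 42]) = 3
New gcd = gcd(g_others, new_val) = gcd(3, 28) = 1

Answer: 1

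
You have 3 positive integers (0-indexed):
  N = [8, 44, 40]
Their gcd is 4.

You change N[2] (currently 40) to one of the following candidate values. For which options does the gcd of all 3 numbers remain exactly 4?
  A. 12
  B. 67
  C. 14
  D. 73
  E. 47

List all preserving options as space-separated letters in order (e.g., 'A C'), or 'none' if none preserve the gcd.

Old gcd = 4; gcd of others (without N[2]) = 4
New gcd for candidate v: gcd(4, v). Preserves old gcd iff gcd(4, v) = 4.
  Option A: v=12, gcd(4,12)=4 -> preserves
  Option B: v=67, gcd(4,67)=1 -> changes
  Option C: v=14, gcd(4,14)=2 -> changes
  Option D: v=73, gcd(4,73)=1 -> changes
  Option E: v=47, gcd(4,47)=1 -> changes

Answer: A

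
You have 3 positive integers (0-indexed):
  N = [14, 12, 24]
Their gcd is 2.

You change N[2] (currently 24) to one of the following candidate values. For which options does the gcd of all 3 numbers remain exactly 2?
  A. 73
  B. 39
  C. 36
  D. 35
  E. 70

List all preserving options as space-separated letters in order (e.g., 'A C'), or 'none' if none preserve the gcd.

Old gcd = 2; gcd of others (without N[2]) = 2
New gcd for candidate v: gcd(2, v). Preserves old gcd iff gcd(2, v) = 2.
  Option A: v=73, gcd(2,73)=1 -> changes
  Option B: v=39, gcd(2,39)=1 -> changes
  Option C: v=36, gcd(2,36)=2 -> preserves
  Option D: v=35, gcd(2,35)=1 -> changes
  Option E: v=70, gcd(2,70)=2 -> preserves

Answer: C E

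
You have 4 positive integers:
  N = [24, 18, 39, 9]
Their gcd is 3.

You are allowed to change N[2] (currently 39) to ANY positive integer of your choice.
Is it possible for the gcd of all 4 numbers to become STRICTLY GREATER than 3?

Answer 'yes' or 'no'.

Current gcd = 3
gcd of all OTHER numbers (without N[2]=39): gcd([24, 18, 9]) = 3
The new gcd after any change is gcd(3, new_value).
This can be at most 3.
Since 3 = old gcd 3, the gcd can only stay the same or decrease.

Answer: no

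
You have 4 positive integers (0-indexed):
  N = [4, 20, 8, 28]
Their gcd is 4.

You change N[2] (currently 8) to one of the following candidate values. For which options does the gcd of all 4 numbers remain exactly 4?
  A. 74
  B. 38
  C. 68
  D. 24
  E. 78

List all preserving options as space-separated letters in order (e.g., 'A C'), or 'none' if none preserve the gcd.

Old gcd = 4; gcd of others (without N[2]) = 4
New gcd for candidate v: gcd(4, v). Preserves old gcd iff gcd(4, v) = 4.
  Option A: v=74, gcd(4,74)=2 -> changes
  Option B: v=38, gcd(4,38)=2 -> changes
  Option C: v=68, gcd(4,68)=4 -> preserves
  Option D: v=24, gcd(4,24)=4 -> preserves
  Option E: v=78, gcd(4,78)=2 -> changes

Answer: C D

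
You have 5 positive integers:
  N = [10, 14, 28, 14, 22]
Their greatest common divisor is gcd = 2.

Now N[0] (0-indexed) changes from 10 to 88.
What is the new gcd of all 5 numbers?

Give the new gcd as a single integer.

Numbers: [10, 14, 28, 14, 22], gcd = 2
Change: index 0, 10 -> 88
gcd of the OTHER numbers (without index 0): gcd([14, 28, 14, 22]) = 2
New gcd = gcd(g_others, new_val) = gcd(2, 88) = 2

Answer: 2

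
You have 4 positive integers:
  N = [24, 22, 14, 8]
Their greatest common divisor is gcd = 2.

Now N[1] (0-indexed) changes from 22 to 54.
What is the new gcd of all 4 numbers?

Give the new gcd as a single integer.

Answer: 2

Derivation:
Numbers: [24, 22, 14, 8], gcd = 2
Change: index 1, 22 -> 54
gcd of the OTHER numbers (without index 1): gcd([24, 14, 8]) = 2
New gcd = gcd(g_others, new_val) = gcd(2, 54) = 2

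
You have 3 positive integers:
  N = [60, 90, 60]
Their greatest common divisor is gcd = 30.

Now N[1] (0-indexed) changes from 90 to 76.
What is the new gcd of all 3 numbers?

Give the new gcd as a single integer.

Answer: 4

Derivation:
Numbers: [60, 90, 60], gcd = 30
Change: index 1, 90 -> 76
gcd of the OTHER numbers (without index 1): gcd([60, 60]) = 60
New gcd = gcd(g_others, new_val) = gcd(60, 76) = 4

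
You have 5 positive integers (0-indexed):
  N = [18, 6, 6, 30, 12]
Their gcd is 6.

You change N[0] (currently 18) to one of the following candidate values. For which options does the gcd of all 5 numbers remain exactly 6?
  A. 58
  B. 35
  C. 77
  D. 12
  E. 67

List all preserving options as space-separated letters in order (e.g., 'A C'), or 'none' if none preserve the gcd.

Old gcd = 6; gcd of others (without N[0]) = 6
New gcd for candidate v: gcd(6, v). Preserves old gcd iff gcd(6, v) = 6.
  Option A: v=58, gcd(6,58)=2 -> changes
  Option B: v=35, gcd(6,35)=1 -> changes
  Option C: v=77, gcd(6,77)=1 -> changes
  Option D: v=12, gcd(6,12)=6 -> preserves
  Option E: v=67, gcd(6,67)=1 -> changes

Answer: D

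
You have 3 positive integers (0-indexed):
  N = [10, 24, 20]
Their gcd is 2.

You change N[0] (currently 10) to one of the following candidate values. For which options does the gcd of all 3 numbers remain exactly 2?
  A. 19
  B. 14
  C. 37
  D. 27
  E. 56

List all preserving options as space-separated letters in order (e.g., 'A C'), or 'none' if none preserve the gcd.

Answer: B

Derivation:
Old gcd = 2; gcd of others (without N[0]) = 4
New gcd for candidate v: gcd(4, v). Preserves old gcd iff gcd(4, v) = 2.
  Option A: v=19, gcd(4,19)=1 -> changes
  Option B: v=14, gcd(4,14)=2 -> preserves
  Option C: v=37, gcd(4,37)=1 -> changes
  Option D: v=27, gcd(4,27)=1 -> changes
  Option E: v=56, gcd(4,56)=4 -> changes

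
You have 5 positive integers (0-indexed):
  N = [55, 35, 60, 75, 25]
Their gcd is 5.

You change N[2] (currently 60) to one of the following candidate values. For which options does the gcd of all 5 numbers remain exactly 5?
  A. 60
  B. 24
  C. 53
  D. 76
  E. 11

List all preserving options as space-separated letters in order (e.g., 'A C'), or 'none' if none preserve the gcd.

Old gcd = 5; gcd of others (without N[2]) = 5
New gcd for candidate v: gcd(5, v). Preserves old gcd iff gcd(5, v) = 5.
  Option A: v=60, gcd(5,60)=5 -> preserves
  Option B: v=24, gcd(5,24)=1 -> changes
  Option C: v=53, gcd(5,53)=1 -> changes
  Option D: v=76, gcd(5,76)=1 -> changes
  Option E: v=11, gcd(5,11)=1 -> changes

Answer: A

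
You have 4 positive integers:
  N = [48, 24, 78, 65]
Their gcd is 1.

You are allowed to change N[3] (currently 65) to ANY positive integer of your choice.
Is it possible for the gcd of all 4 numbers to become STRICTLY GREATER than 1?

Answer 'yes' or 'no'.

Current gcd = 1
gcd of all OTHER numbers (without N[3]=65): gcd([48, 24, 78]) = 6
The new gcd after any change is gcd(6, new_value).
This can be at most 6.
Since 6 > old gcd 1, the gcd CAN increase (e.g., set N[3] = 6).

Answer: yes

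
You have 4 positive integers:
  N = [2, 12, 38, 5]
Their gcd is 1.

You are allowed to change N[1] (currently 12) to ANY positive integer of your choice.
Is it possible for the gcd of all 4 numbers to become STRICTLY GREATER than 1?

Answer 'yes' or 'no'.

Answer: no

Derivation:
Current gcd = 1
gcd of all OTHER numbers (without N[1]=12): gcd([2, 38, 5]) = 1
The new gcd after any change is gcd(1, new_value).
This can be at most 1.
Since 1 = old gcd 1, the gcd can only stay the same or decrease.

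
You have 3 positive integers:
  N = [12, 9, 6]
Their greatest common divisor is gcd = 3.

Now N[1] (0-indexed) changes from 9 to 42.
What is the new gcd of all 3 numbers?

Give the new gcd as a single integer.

Numbers: [12, 9, 6], gcd = 3
Change: index 1, 9 -> 42
gcd of the OTHER numbers (without index 1): gcd([12, 6]) = 6
New gcd = gcd(g_others, new_val) = gcd(6, 42) = 6

Answer: 6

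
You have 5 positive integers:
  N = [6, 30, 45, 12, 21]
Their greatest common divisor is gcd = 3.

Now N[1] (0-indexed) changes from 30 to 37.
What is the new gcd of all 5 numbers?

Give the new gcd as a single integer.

Numbers: [6, 30, 45, 12, 21], gcd = 3
Change: index 1, 30 -> 37
gcd of the OTHER numbers (without index 1): gcd([6, 45, 12, 21]) = 3
New gcd = gcd(g_others, new_val) = gcd(3, 37) = 1

Answer: 1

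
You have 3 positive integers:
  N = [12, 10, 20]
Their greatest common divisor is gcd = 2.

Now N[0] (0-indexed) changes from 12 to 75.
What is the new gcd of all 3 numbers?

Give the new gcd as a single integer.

Answer: 5

Derivation:
Numbers: [12, 10, 20], gcd = 2
Change: index 0, 12 -> 75
gcd of the OTHER numbers (without index 0): gcd([10, 20]) = 10
New gcd = gcd(g_others, new_val) = gcd(10, 75) = 5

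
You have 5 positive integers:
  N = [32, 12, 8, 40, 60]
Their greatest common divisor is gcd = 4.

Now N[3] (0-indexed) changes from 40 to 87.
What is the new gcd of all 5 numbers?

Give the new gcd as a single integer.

Answer: 1

Derivation:
Numbers: [32, 12, 8, 40, 60], gcd = 4
Change: index 3, 40 -> 87
gcd of the OTHER numbers (without index 3): gcd([32, 12, 8, 60]) = 4
New gcd = gcd(g_others, new_val) = gcd(4, 87) = 1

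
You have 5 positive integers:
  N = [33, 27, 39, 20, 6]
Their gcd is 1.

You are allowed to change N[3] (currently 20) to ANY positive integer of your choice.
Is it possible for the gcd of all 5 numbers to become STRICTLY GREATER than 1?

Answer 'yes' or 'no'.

Current gcd = 1
gcd of all OTHER numbers (without N[3]=20): gcd([33, 27, 39, 6]) = 3
The new gcd after any change is gcd(3, new_value).
This can be at most 3.
Since 3 > old gcd 1, the gcd CAN increase (e.g., set N[3] = 3).

Answer: yes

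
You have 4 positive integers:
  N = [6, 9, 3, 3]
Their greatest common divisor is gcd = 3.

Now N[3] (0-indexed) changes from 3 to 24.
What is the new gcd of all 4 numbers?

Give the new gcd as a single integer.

Numbers: [6, 9, 3, 3], gcd = 3
Change: index 3, 3 -> 24
gcd of the OTHER numbers (without index 3): gcd([6, 9, 3]) = 3
New gcd = gcd(g_others, new_val) = gcd(3, 24) = 3

Answer: 3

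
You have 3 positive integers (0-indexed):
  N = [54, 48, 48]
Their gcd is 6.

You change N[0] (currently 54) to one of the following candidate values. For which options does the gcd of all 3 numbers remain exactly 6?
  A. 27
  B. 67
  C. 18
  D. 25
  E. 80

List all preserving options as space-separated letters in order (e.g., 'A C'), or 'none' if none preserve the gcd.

Old gcd = 6; gcd of others (without N[0]) = 48
New gcd for candidate v: gcd(48, v). Preserves old gcd iff gcd(48, v) = 6.
  Option A: v=27, gcd(48,27)=3 -> changes
  Option B: v=67, gcd(48,67)=1 -> changes
  Option C: v=18, gcd(48,18)=6 -> preserves
  Option D: v=25, gcd(48,25)=1 -> changes
  Option E: v=80, gcd(48,80)=16 -> changes

Answer: C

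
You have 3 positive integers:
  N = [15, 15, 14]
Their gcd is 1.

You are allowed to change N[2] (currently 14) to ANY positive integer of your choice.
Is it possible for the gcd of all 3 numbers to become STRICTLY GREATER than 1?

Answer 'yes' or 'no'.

Current gcd = 1
gcd of all OTHER numbers (without N[2]=14): gcd([15, 15]) = 15
The new gcd after any change is gcd(15, new_value).
This can be at most 15.
Since 15 > old gcd 1, the gcd CAN increase (e.g., set N[2] = 15).

Answer: yes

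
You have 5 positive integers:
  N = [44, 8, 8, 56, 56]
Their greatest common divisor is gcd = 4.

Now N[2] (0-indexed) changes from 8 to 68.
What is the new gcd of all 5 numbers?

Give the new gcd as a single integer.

Answer: 4

Derivation:
Numbers: [44, 8, 8, 56, 56], gcd = 4
Change: index 2, 8 -> 68
gcd of the OTHER numbers (without index 2): gcd([44, 8, 56, 56]) = 4
New gcd = gcd(g_others, new_val) = gcd(4, 68) = 4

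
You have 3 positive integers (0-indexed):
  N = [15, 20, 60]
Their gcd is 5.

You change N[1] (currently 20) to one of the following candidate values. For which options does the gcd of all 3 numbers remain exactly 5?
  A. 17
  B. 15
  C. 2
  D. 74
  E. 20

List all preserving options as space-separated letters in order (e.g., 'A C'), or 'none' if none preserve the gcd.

Answer: E

Derivation:
Old gcd = 5; gcd of others (without N[1]) = 15
New gcd for candidate v: gcd(15, v). Preserves old gcd iff gcd(15, v) = 5.
  Option A: v=17, gcd(15,17)=1 -> changes
  Option B: v=15, gcd(15,15)=15 -> changes
  Option C: v=2, gcd(15,2)=1 -> changes
  Option D: v=74, gcd(15,74)=1 -> changes
  Option E: v=20, gcd(15,20)=5 -> preserves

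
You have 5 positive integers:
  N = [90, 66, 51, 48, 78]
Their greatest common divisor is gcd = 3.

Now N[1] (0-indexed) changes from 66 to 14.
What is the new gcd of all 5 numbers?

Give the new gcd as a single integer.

Numbers: [90, 66, 51, 48, 78], gcd = 3
Change: index 1, 66 -> 14
gcd of the OTHER numbers (without index 1): gcd([90, 51, 48, 78]) = 3
New gcd = gcd(g_others, new_val) = gcd(3, 14) = 1

Answer: 1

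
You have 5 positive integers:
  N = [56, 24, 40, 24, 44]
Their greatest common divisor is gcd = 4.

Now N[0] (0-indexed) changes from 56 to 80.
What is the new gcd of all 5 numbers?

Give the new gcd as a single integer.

Answer: 4

Derivation:
Numbers: [56, 24, 40, 24, 44], gcd = 4
Change: index 0, 56 -> 80
gcd of the OTHER numbers (without index 0): gcd([24, 40, 24, 44]) = 4
New gcd = gcd(g_others, new_val) = gcd(4, 80) = 4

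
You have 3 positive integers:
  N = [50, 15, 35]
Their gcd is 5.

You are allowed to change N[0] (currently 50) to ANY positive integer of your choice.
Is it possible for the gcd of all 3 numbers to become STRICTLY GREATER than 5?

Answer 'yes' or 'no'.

Answer: no

Derivation:
Current gcd = 5
gcd of all OTHER numbers (without N[0]=50): gcd([15, 35]) = 5
The new gcd after any change is gcd(5, new_value).
This can be at most 5.
Since 5 = old gcd 5, the gcd can only stay the same or decrease.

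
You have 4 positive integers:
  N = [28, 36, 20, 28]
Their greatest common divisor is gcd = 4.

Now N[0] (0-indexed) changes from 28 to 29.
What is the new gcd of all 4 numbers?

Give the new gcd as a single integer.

Numbers: [28, 36, 20, 28], gcd = 4
Change: index 0, 28 -> 29
gcd of the OTHER numbers (without index 0): gcd([36, 20, 28]) = 4
New gcd = gcd(g_others, new_val) = gcd(4, 29) = 1

Answer: 1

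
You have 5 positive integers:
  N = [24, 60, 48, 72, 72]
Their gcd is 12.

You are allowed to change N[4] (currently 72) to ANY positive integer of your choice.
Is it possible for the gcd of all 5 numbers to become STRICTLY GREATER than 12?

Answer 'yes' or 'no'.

Current gcd = 12
gcd of all OTHER numbers (without N[4]=72): gcd([24, 60, 48, 72]) = 12
The new gcd after any change is gcd(12, new_value).
This can be at most 12.
Since 12 = old gcd 12, the gcd can only stay the same or decrease.

Answer: no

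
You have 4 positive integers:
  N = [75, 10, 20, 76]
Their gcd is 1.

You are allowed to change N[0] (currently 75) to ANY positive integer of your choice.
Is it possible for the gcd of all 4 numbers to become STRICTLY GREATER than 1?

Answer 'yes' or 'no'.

Current gcd = 1
gcd of all OTHER numbers (without N[0]=75): gcd([10, 20, 76]) = 2
The new gcd after any change is gcd(2, new_value).
This can be at most 2.
Since 2 > old gcd 1, the gcd CAN increase (e.g., set N[0] = 2).

Answer: yes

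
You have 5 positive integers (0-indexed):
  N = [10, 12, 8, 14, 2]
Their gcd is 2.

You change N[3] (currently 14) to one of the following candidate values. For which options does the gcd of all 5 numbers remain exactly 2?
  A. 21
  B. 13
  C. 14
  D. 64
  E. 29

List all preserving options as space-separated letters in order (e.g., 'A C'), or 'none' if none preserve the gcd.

Old gcd = 2; gcd of others (without N[3]) = 2
New gcd for candidate v: gcd(2, v). Preserves old gcd iff gcd(2, v) = 2.
  Option A: v=21, gcd(2,21)=1 -> changes
  Option B: v=13, gcd(2,13)=1 -> changes
  Option C: v=14, gcd(2,14)=2 -> preserves
  Option D: v=64, gcd(2,64)=2 -> preserves
  Option E: v=29, gcd(2,29)=1 -> changes

Answer: C D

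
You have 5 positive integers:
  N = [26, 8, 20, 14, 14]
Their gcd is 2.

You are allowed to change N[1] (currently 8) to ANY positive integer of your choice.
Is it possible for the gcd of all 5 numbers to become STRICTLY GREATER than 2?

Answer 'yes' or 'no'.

Answer: no

Derivation:
Current gcd = 2
gcd of all OTHER numbers (without N[1]=8): gcd([26, 20, 14, 14]) = 2
The new gcd after any change is gcd(2, new_value).
This can be at most 2.
Since 2 = old gcd 2, the gcd can only stay the same or decrease.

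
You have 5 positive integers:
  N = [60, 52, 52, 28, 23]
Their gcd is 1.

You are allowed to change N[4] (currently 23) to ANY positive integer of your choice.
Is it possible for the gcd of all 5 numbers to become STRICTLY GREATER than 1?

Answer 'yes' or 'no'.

Answer: yes

Derivation:
Current gcd = 1
gcd of all OTHER numbers (without N[4]=23): gcd([60, 52, 52, 28]) = 4
The new gcd after any change is gcd(4, new_value).
This can be at most 4.
Since 4 > old gcd 1, the gcd CAN increase (e.g., set N[4] = 4).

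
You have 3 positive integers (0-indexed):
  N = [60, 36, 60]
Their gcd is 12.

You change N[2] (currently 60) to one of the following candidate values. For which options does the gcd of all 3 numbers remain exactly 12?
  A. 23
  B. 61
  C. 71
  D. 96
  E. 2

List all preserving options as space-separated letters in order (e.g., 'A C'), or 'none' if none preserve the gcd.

Answer: D

Derivation:
Old gcd = 12; gcd of others (without N[2]) = 12
New gcd for candidate v: gcd(12, v). Preserves old gcd iff gcd(12, v) = 12.
  Option A: v=23, gcd(12,23)=1 -> changes
  Option B: v=61, gcd(12,61)=1 -> changes
  Option C: v=71, gcd(12,71)=1 -> changes
  Option D: v=96, gcd(12,96)=12 -> preserves
  Option E: v=2, gcd(12,2)=2 -> changes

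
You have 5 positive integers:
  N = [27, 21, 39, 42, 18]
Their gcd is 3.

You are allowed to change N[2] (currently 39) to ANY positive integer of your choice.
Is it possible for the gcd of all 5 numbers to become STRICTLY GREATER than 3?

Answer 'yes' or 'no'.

Answer: no

Derivation:
Current gcd = 3
gcd of all OTHER numbers (without N[2]=39): gcd([27, 21, 42, 18]) = 3
The new gcd after any change is gcd(3, new_value).
This can be at most 3.
Since 3 = old gcd 3, the gcd can only stay the same or decrease.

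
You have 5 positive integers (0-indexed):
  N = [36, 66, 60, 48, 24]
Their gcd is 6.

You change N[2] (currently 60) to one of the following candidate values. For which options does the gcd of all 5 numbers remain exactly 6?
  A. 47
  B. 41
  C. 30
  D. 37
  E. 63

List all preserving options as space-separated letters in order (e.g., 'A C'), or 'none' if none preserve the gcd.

Old gcd = 6; gcd of others (without N[2]) = 6
New gcd for candidate v: gcd(6, v). Preserves old gcd iff gcd(6, v) = 6.
  Option A: v=47, gcd(6,47)=1 -> changes
  Option B: v=41, gcd(6,41)=1 -> changes
  Option C: v=30, gcd(6,30)=6 -> preserves
  Option D: v=37, gcd(6,37)=1 -> changes
  Option E: v=63, gcd(6,63)=3 -> changes

Answer: C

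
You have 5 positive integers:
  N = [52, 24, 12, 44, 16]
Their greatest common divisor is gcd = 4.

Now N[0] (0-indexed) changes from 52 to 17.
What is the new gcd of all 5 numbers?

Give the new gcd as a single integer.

Answer: 1

Derivation:
Numbers: [52, 24, 12, 44, 16], gcd = 4
Change: index 0, 52 -> 17
gcd of the OTHER numbers (without index 0): gcd([24, 12, 44, 16]) = 4
New gcd = gcd(g_others, new_val) = gcd(4, 17) = 1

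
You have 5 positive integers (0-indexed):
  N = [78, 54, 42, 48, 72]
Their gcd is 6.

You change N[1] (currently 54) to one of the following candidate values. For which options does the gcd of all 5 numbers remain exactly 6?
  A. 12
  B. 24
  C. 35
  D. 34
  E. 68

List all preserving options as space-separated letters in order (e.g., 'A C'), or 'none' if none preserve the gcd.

Answer: A B

Derivation:
Old gcd = 6; gcd of others (without N[1]) = 6
New gcd for candidate v: gcd(6, v). Preserves old gcd iff gcd(6, v) = 6.
  Option A: v=12, gcd(6,12)=6 -> preserves
  Option B: v=24, gcd(6,24)=6 -> preserves
  Option C: v=35, gcd(6,35)=1 -> changes
  Option D: v=34, gcd(6,34)=2 -> changes
  Option E: v=68, gcd(6,68)=2 -> changes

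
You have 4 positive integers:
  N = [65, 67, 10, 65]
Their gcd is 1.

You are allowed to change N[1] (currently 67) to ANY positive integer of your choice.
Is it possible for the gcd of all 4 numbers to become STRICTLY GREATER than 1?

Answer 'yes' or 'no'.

Current gcd = 1
gcd of all OTHER numbers (without N[1]=67): gcd([65, 10, 65]) = 5
The new gcd after any change is gcd(5, new_value).
This can be at most 5.
Since 5 > old gcd 1, the gcd CAN increase (e.g., set N[1] = 5).

Answer: yes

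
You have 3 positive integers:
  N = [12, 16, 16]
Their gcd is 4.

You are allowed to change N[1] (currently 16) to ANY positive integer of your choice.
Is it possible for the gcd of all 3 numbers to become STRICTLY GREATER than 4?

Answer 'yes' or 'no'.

Answer: no

Derivation:
Current gcd = 4
gcd of all OTHER numbers (without N[1]=16): gcd([12, 16]) = 4
The new gcd after any change is gcd(4, new_value).
This can be at most 4.
Since 4 = old gcd 4, the gcd can only stay the same or decrease.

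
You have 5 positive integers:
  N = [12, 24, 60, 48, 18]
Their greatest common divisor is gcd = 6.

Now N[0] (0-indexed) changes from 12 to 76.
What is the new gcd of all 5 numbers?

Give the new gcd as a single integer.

Numbers: [12, 24, 60, 48, 18], gcd = 6
Change: index 0, 12 -> 76
gcd of the OTHER numbers (without index 0): gcd([24, 60, 48, 18]) = 6
New gcd = gcd(g_others, new_val) = gcd(6, 76) = 2

Answer: 2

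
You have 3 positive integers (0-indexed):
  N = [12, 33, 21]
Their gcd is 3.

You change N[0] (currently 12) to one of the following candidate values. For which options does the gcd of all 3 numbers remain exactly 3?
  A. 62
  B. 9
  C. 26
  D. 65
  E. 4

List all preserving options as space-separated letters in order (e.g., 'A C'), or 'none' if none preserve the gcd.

Old gcd = 3; gcd of others (without N[0]) = 3
New gcd for candidate v: gcd(3, v). Preserves old gcd iff gcd(3, v) = 3.
  Option A: v=62, gcd(3,62)=1 -> changes
  Option B: v=9, gcd(3,9)=3 -> preserves
  Option C: v=26, gcd(3,26)=1 -> changes
  Option D: v=65, gcd(3,65)=1 -> changes
  Option E: v=4, gcd(3,4)=1 -> changes

Answer: B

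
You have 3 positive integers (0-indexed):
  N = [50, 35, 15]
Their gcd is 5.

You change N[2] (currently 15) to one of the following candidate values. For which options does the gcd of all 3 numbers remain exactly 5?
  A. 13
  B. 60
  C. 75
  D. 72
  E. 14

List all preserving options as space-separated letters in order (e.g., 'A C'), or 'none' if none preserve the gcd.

Old gcd = 5; gcd of others (without N[2]) = 5
New gcd for candidate v: gcd(5, v). Preserves old gcd iff gcd(5, v) = 5.
  Option A: v=13, gcd(5,13)=1 -> changes
  Option B: v=60, gcd(5,60)=5 -> preserves
  Option C: v=75, gcd(5,75)=5 -> preserves
  Option D: v=72, gcd(5,72)=1 -> changes
  Option E: v=14, gcd(5,14)=1 -> changes

Answer: B C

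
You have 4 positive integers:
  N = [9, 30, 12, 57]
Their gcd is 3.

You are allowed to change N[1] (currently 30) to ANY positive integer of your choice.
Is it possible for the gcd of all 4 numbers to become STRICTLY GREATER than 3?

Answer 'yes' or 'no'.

Answer: no

Derivation:
Current gcd = 3
gcd of all OTHER numbers (without N[1]=30): gcd([9, 12, 57]) = 3
The new gcd after any change is gcd(3, new_value).
This can be at most 3.
Since 3 = old gcd 3, the gcd can only stay the same or decrease.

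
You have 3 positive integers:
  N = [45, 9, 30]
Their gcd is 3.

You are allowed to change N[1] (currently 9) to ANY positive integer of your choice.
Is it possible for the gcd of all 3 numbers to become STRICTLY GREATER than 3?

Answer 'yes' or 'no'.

Answer: yes

Derivation:
Current gcd = 3
gcd of all OTHER numbers (without N[1]=9): gcd([45, 30]) = 15
The new gcd after any change is gcd(15, new_value).
This can be at most 15.
Since 15 > old gcd 3, the gcd CAN increase (e.g., set N[1] = 15).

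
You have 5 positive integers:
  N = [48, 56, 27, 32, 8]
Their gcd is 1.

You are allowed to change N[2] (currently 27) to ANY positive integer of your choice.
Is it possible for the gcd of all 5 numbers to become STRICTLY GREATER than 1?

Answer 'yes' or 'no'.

Answer: yes

Derivation:
Current gcd = 1
gcd of all OTHER numbers (without N[2]=27): gcd([48, 56, 32, 8]) = 8
The new gcd after any change is gcd(8, new_value).
This can be at most 8.
Since 8 > old gcd 1, the gcd CAN increase (e.g., set N[2] = 8).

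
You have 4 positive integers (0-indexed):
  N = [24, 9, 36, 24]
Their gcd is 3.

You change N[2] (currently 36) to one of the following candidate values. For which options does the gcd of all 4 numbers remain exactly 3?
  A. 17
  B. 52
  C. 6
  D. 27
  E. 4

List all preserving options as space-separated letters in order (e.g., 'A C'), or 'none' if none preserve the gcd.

Answer: C D

Derivation:
Old gcd = 3; gcd of others (without N[2]) = 3
New gcd for candidate v: gcd(3, v). Preserves old gcd iff gcd(3, v) = 3.
  Option A: v=17, gcd(3,17)=1 -> changes
  Option B: v=52, gcd(3,52)=1 -> changes
  Option C: v=6, gcd(3,6)=3 -> preserves
  Option D: v=27, gcd(3,27)=3 -> preserves
  Option E: v=4, gcd(3,4)=1 -> changes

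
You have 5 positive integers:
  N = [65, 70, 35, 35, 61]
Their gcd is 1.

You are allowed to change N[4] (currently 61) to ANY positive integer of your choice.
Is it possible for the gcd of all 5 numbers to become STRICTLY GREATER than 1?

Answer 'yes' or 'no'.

Current gcd = 1
gcd of all OTHER numbers (without N[4]=61): gcd([65, 70, 35, 35]) = 5
The new gcd after any change is gcd(5, new_value).
This can be at most 5.
Since 5 > old gcd 1, the gcd CAN increase (e.g., set N[4] = 5).

Answer: yes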